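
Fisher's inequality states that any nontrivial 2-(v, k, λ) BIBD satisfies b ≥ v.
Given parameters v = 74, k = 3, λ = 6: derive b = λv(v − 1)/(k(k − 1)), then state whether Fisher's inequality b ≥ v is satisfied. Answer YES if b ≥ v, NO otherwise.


r = λ(v − 1)/(k − 1) = 6·73/2 = 219.
b = vr/k = 74·219/3 = 5402.
Fisher's inequality: b ≥ v ⇔ 5402 ≥ 74? YES.

YES


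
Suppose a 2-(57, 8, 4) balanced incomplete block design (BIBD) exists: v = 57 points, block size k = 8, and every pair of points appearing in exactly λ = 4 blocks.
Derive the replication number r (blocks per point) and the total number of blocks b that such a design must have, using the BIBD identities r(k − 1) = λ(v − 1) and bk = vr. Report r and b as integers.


Any 2-(v, k, λ) BIBD satisfies two necessary conditions:
  (i)  Each point sits in r blocks, and counting incidences through any fixed point gives r(k − 1) = λ(v − 1), so r = λ(v − 1)/(k − 1).
  (ii) Total incidences bk = vr, so b = vr/k.
Step 1: r = λ(v − 1)/(k − 1) = 4·(57 − 1)/(8 − 1) = 4·56/7 = 224/7 = 32.
Step 2: b = vr/k = 57·32/8 = 1824/8 = 228.
Check integrality: r = 32 ∈ Z ✓, b = 228 ∈ Z ✓.
(These identities are necessary conditions: they determine r and b for any design with these parameters, but do not by themselves prove that one exists.)

r = 32, b = 228.


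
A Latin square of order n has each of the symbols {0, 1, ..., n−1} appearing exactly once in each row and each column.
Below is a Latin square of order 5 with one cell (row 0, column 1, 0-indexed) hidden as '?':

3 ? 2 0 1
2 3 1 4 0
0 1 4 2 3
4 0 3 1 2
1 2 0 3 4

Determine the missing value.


Row 0 contains symbols [0, 1, 2, 3] — missing [4].
Column 1 contains symbols [0, 1, 2, 3] — missing [4].
The missing symbol must appear in both missing sets; intersection = [4].
Therefore the hidden value is 4.

Missing value = 4.


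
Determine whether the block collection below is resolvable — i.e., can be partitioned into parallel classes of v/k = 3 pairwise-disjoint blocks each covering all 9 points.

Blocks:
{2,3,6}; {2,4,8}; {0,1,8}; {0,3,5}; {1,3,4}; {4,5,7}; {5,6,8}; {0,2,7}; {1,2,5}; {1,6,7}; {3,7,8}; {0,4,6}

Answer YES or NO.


v = 9, block size k = 3, number of blocks = 12.
For resolvability, blocks must partition into parallel classes of size v/k = 3.
Total blocks must therefore be a multiple of 3: 12 = 3·4 + 0 ⇒ divisible ✓.
Greedy packing gives 4 candidate class(es). Each should be a full parallel class (size 3, covers all 9 points).
  Class 1 (3 blocks): {2,3,6}; {0,1,8}; {4,5,7}. Points covered: [0, 1, 2, 3, 4, 5, 6, 7, 8].
  Class 2 (3 blocks): {2,4,8}; {0,3,5}; {1,6,7}. Points covered: [0, 1, 2, 3, 4, 5, 6, 7, 8].
  Class 3 (3 blocks): {1,3,4}; {5,6,8}; {0,2,7}. Points covered: [0, 1, 2, 3, 4, 5, 6, 7, 8].
  Class 4 (3 blocks): {1,2,5}; {3,7,8}; {0,4,6}. Points covered: [0, 1, 2, 3, 4, 5, 6, 7, 8].
All classes full (size 3)? YES. All classes cover every point? YES.
Resolvable? YES.

YES


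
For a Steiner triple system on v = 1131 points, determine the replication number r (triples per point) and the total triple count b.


An STS(v) is a 2-(v, 3, 1) BIBD: block size k = 3, λ = 1.
Replication: r(k − 1) = λ(v − 1) ⇒ r·2 = 1131 − 1 = 1130 ⇒ r = 565.
Block count: bk = vr ⇒ b·3 = 1131·565 = 639015 ⇒ b = 213005.

r = 565, b = 213005.


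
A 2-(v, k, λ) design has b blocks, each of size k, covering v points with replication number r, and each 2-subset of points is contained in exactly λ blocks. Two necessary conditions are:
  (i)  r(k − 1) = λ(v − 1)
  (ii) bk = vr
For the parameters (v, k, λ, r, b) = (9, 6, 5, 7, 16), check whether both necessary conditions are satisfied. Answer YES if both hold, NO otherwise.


Condition (i): r(k − 1) = 7·5 = 35; λ(v − 1) = 5·8 = 40. Match? NO.
Condition (ii): bk = 16·6 = 96; vr = 9·7 = 63. Match? NO.
Both conditions hold? NO.

NO


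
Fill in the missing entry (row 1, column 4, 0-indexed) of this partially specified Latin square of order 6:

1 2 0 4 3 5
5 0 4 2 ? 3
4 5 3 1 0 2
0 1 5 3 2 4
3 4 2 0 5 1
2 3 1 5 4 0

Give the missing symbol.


Row 1 contains symbols [0, 2, 3, 4, 5] — missing [1].
Column 4 contains symbols [0, 2, 3, 4, 5] — missing [1].
The missing symbol must appear in both missing sets; intersection = [1].
Therefore the hidden value is 1.

Missing value = 1.


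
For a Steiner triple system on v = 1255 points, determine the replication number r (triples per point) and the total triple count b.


An STS(v) is a 2-(v, 3, 1) BIBD: block size k = 3, λ = 1.
Replication: r(k − 1) = λ(v − 1) ⇒ r·2 = 1255 − 1 = 1254 ⇒ r = 627.
Block count: b = v(v − 1)/6 = 1255·1254/6 = 1573770/6 = 262295.

r = 627, b = 262295.


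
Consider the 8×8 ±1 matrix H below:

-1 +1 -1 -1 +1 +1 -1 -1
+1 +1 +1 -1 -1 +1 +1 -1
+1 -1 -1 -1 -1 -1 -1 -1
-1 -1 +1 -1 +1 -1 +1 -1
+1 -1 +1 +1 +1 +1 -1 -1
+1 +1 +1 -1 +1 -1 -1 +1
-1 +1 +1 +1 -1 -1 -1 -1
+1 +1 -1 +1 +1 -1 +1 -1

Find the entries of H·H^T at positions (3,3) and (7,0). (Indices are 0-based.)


Row 0 of H: [-1, 1, -1, -1, 1, 1, -1, -1].
Row 3 of H: [-1, -1, 1, -1, 1, -1, 1, -1].
Row 7 of H: [1, 1, -1, 1, 1, -1, 1, -1].
(H·H^T)[3][3] = Σ_j H[3][j]·H[3][j] = (-1)² + (-1)² + (1)² + (-1)² + (1)² + (-1)² + (1)² + (-1)² = 1 + 1 + 1 + 1 + 1 + 1 + 1 + 1 = 8.
(H·H^T)[7][0] = Σ_j H[7][j]·H[0][j] = (1)·(-1) + (1)·(1) + (-1)·(-1) + (1)·(-1) + (1)·(1) + (-1)·(1) + (1)·(-1) + (-1)·(-1) = -1 + 1 + 1 + -1 + 1 + -1 + -1 + 1 = 0.
So rows 7 and 0 are orthogonal; the diagonal entry equals n = 8.

(3,3) entry = 8; (7,0) entry = 0.


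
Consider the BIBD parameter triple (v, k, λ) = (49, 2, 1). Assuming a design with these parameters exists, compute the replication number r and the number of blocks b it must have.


Any 2-(v, k, λ) BIBD satisfies two necessary conditions:
  (i)  Each point sits in r blocks, and counting incidences through any fixed point gives r(k − 1) = λ(v − 1), so r = λ(v − 1)/(k − 1).
  (ii) Total incidences bk = vr, so b = vr/k.
Step 1: r = λ(v − 1)/(k − 1) = 1·(49 − 1)/(2 − 1) = 1·48/1 = 48/1 = 48.
Step 2: b = vr/k = 49·48/2 = 2352/2 = 1176.
Check integrality: r = 48 ∈ Z ✓, b = 1176 ∈ Z ✓.
(These identities are necessary conditions: they determine r and b for any design with these parameters, but do not by themselves prove that one exists.)

r = 48, b = 1176.


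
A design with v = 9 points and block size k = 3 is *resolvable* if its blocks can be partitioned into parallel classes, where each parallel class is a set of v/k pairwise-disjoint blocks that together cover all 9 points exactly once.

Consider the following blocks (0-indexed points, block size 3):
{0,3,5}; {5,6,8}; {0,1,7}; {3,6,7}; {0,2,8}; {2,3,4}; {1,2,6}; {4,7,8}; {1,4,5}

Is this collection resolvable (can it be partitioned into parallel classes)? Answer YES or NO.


v = 9, block size k = 3, number of blocks = 9.
For resolvability, blocks must partition into parallel classes of size v/k = 3.
Total blocks must therefore be a multiple of 3: 9 = 3·3 + 0 ⇒ divisible ✓.
Greedy packing gives 3 candidate class(es). Each should be a full parallel class (size 3, covers all 9 points).
  Class 1 (3 blocks): {0,3,5}; {1,2,6}; {4,7,8}. Points covered: [0, 1, 2, 3, 4, 5, 6, 7, 8].
  Class 2 (3 blocks): {5,6,8}; {0,1,7}; {2,3,4}. Points covered: [0, 1, 2, 3, 4, 5, 6, 7, 8].
  Class 3 (3 blocks): {3,6,7}; {0,2,8}; {1,4,5}. Points covered: [0, 1, 2, 3, 4, 5, 6, 7, 8].
All classes full (size 3)? YES. All classes cover every point? YES.
Resolvable? YES.

YES


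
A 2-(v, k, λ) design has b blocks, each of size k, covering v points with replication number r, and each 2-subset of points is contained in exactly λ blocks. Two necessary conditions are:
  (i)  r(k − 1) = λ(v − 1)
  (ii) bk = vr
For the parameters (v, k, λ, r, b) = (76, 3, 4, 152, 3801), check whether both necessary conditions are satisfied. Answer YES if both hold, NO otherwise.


Condition (i): r(k − 1) = 152·2 = 304; λ(v − 1) = 4·75 = 300. Match? NO.
Condition (ii): bk = 3801·3 = 11403; vr = 76·152 = 11552. Match? NO.
Both conditions hold? NO.

NO


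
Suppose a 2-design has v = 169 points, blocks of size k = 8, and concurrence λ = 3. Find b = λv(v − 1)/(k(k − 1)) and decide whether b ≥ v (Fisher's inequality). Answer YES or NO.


r = λ(v − 1)/(k − 1) = 3·168/7 = 72.
b = vr/k = 169·72/8 = 1521.
Fisher's inequality: b ≥ v ⇔ 1521 ≥ 169? YES.

YES


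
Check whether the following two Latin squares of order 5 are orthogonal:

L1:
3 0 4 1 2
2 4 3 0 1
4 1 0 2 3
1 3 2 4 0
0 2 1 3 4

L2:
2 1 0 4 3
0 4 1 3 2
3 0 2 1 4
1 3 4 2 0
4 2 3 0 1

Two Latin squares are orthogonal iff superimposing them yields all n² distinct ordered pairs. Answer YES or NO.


Form the n² = 25 superimposed pairs (L1[i][j], L2[i][j]), row by row (rows and columns indexed from 0):
row 0: (3,2) (0,1) (4,0) (1,4) (2,3)
row 1: (2,0) (4,4) (3,1) (0,3) (1,2)
row 2: (4,3) (1,0) (0,2) (2,1) (3,4)
row 3: (1,1) (3,3) (2,4) (4,2) (0,0)
row 4: (0,4) (2,2) (1,3) (3,0) (4,1)
Orthogonality requires all 25 pairs distinct.
Check by first coordinate: for each symbol s of L1, list the L2 entries in the n cells where L1 = s; they must all differ.
  L1 = 0: L2 entries (in reading order) 1, 3, 2, 0, 4 — all 5 distinct ✓
  L1 = 1: L2 entries (in reading order) 4, 2, 0, 1, 3 — all 5 distinct ✓
  L1 = 2: L2 entries (in reading order) 3, 0, 1, 4, 2 — all 5 distinct ✓
  L1 = 3: L2 entries (in reading order) 2, 1, 4, 3, 0 — all 5 distinct ✓
  L1 = 4: L2 entries (in reading order) 0, 4, 3, 2, 1 — all 5 distinct ✓
Every symbol of L1 meets every symbol of L2 exactly once, so all 25 pairs are distinct (25 of 25).
Conclusion: YES.

YES


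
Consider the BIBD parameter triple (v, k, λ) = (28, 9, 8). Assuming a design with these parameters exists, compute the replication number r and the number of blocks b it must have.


Any 2-(v, k, λ) BIBD satisfies two necessary conditions:
  (i)  Each point sits in r blocks, and counting incidences through any fixed point gives r(k − 1) = λ(v − 1), so r = λ(v − 1)/(k − 1).
  (ii) Total incidences bk = vr, so b = vr/k.
Step 1: r = λ(v − 1)/(k − 1) = 8·(28 − 1)/(9 − 1) = 8·27/8 = 216/8 = 27.
Step 2: b = vr/k = 28·27/9 = 756/9 = 84.
Check integrality: r = 27 ∈ Z ✓, b = 84 ∈ Z ✓.
(These identities are necessary conditions: they determine r and b for any design with these parameters, but do not by themselves prove that one exists.)

r = 27, b = 84.


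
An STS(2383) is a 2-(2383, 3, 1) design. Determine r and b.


An STS(v) is a 2-(v, 3, 1) BIBD: block size k = 3, λ = 1.
Replication: r(k − 1) = λ(v − 1) ⇒ r·2 = 2383 − 1 = 2382 ⇒ r = 1191.
Block count: bk = vr ⇒ b·3 = 2383·1191 = 2838153 ⇒ b = 946051.

r = 1191, b = 946051.


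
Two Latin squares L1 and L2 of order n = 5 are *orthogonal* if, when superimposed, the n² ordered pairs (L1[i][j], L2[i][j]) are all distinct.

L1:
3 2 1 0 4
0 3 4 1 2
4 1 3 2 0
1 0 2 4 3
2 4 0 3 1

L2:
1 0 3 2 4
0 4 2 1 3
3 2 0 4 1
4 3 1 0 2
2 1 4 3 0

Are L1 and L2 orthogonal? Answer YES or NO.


Form the n² = 25 superimposed pairs (L1[i][j], L2[i][j]), row by row (rows and columns indexed from 0):
row 0: (3,1) (2,0) (1,3) (0,2) (4,4)
row 1: (0,0) (3,4) (4,2) (1,1) (2,3)
row 2: (4,3) (1,2) (3,0) (2,4) (0,1)
row 3: (1,4) (0,3) (2,1) (4,0) (3,2)
row 4: (2,2) (4,1) (0,4) (3,3) (1,0)
Orthogonality requires all 25 pairs distinct.
Check by first coordinate: for each symbol s of L1, list the L2 entries in the n cells where L1 = s; they must all differ.
  L1 = 0: L2 entries (in reading order) 2, 0, 1, 3, 4 — all 5 distinct ✓
  L1 = 1: L2 entries (in reading order) 3, 1, 2, 4, 0 — all 5 distinct ✓
  L1 = 2: L2 entries (in reading order) 0, 3, 4, 1, 2 — all 5 distinct ✓
  L1 = 3: L2 entries (in reading order) 1, 4, 0, 2, 3 — all 5 distinct ✓
  L1 = 4: L2 entries (in reading order) 4, 2, 3, 0, 1 — all 5 distinct ✓
Every symbol of L1 meets every symbol of L2 exactly once, so all 25 pairs are distinct (25 of 25).
Conclusion: YES.

YES


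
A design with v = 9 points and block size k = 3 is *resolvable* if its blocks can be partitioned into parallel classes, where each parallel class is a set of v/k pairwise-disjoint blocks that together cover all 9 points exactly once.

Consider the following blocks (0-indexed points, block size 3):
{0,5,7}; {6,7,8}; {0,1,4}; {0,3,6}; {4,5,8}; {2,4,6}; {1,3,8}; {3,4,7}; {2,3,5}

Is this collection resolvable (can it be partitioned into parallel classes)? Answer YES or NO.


v = 9, block size k = 3, number of blocks = 9.
For resolvability, blocks must partition into parallel classes of size v/k = 3.
Total blocks must therefore be a multiple of 3: 9 = 3·3 + 0 ⇒ divisible ✓.
Consider block {0,3,6}. The only other block(s) in the collection disjoint from it are {4,5,8} — just 1 block(s). Any parallel class containing {0,3,6} would need 2 other blocks each disjoint from it, so no parallel class of size 3 can contain {0,3,6}.
Since every block must belong to some parallel class in a resolution, the collection cannot be partitioned into parallel classes.
Resolvable? NO.

NO


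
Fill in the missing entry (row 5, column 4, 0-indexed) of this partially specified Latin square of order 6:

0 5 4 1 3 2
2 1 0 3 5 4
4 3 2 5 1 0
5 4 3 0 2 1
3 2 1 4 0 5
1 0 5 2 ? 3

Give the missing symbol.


Row 5 contains symbols [0, 1, 2, 3, 5] — missing [4].
Column 4 contains symbols [0, 1, 2, 3, 5] — missing [4].
The missing symbol must appear in both missing sets; intersection = [4].
Therefore the hidden value is 4.

Missing value = 4.


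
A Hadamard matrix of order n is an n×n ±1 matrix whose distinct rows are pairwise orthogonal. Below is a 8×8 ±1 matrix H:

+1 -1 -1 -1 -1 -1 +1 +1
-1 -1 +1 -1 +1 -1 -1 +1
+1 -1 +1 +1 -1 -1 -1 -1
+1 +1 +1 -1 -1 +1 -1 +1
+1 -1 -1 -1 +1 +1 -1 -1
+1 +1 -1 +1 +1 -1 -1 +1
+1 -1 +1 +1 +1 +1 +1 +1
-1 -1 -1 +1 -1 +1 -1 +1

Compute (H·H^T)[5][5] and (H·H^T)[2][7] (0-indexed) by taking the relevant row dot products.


Row 2 of H: [1, -1, 1, 1, -1, -1, -1, -1].
Row 5 of H: [1, 1, -1, 1, 1, -1, -1, 1].
Row 7 of H: [-1, -1, -1, 1, -1, 1, -1, 1].
(H·H^T)[5][5] = Σ_j H[5][j]·H[5][j] = (1)² + (1)² + (-1)² + (1)² + (1)² + (-1)² + (-1)² + (1)² = 1 + 1 + 1 + 1 + 1 + 1 + 1 + 1 = 8.
(H·H^T)[2][7] = Σ_j H[2][j]·H[7][j] = (1)·(-1) + (-1)·(-1) + (1)·(-1) + (1)·(1) + (-1)·(-1) + (-1)·(1) + (-1)·(-1) + (-1)·(1) = -1 + 1 + -1 + 1 + 1 + -1 + 1 + -1 = 0.
So rows 2 and 7 are orthogonal; the diagonal entry equals n = 8.

(5,5) entry = 8; (2,7) entry = 0.


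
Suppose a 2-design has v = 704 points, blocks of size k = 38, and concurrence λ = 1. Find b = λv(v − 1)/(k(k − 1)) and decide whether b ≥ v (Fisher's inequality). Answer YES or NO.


b = λv(v − 1)/(k(k − 1)) = 1·704·703/(38·37) = 494912/1406 = 352.
Compare with v = 704: b < v, so Fisher's inequality fails.

NO


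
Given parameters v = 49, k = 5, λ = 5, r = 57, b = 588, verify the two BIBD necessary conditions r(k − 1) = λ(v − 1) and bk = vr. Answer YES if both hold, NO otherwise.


Condition (i): r(k − 1) = 57·4 = 228; λ(v − 1) = 5·48 = 240. Match? NO.
Condition (ii): bk = 588·5 = 2940; vr = 49·57 = 2793. Match? NO.
Both conditions hold? NO.

NO


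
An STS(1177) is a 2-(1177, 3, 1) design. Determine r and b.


An STS(v) is a 2-(v, 3, 1) BIBD: block size k = 3, λ = 1.
Replication: r(k − 1) = λ(v − 1) ⇒ r·2 = 1177 − 1 = 1176 ⇒ r = 588.
Block count: bk = vr ⇒ b·3 = 1177·588 = 692076 ⇒ b = 230692.
(Check via b = v(v − 1)/6 = 1177·1176/6 = 1384152/6 = 230692.)

r = 588, b = 230692.


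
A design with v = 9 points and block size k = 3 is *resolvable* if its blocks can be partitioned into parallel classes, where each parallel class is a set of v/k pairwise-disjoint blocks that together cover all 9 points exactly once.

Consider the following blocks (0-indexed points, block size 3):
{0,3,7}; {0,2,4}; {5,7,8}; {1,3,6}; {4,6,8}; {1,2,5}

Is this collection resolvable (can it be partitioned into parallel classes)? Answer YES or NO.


v = 9, block size k = 3, number of blocks = 6.
For resolvability, blocks must partition into parallel classes of size v/k = 3.
Total blocks must therefore be a multiple of 3: 6 = 3·2 + 0 ⇒ divisible ✓.
Greedy packing gives 2 candidate class(es). Each should be a full parallel class (size 3, covers all 9 points).
  Class 1 (3 blocks): {0,3,7}; {4,6,8}; {1,2,5}. Points covered: [0, 1, 2, 3, 4, 5, 6, 7, 8].
  Class 2 (3 blocks): {0,2,4}; {5,7,8}; {1,3,6}. Points covered: [0, 1, 2, 3, 4, 5, 6, 7, 8].
All classes full (size 3)? YES. All classes cover every point? YES.
Resolvable? YES.

YES


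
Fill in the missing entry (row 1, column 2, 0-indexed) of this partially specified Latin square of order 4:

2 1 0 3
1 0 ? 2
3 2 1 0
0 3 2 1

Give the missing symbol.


Row 1 contains symbols [0, 1, 2] — missing [3].
Column 2 contains symbols [0, 1, 2] — missing [3].
The missing symbol must appear in both missing sets; intersection = [3].
Therefore the hidden value is 3.

Missing value = 3.


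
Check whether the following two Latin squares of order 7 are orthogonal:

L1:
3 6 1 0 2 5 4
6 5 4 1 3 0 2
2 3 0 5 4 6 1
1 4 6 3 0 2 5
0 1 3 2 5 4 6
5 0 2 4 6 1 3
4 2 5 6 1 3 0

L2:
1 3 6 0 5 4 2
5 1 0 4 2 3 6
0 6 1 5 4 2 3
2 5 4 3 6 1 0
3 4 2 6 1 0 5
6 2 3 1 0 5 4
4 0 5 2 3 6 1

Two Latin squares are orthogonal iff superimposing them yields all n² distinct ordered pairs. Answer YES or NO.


Form the n² = 49 superimposed pairs (L1[i][j], L2[i][j]), row by row (rows and columns indexed from 0):
row 0: (3,1) (6,3) (1,6) (0,0) (2,5) (5,4) (4,2)
row 1: (6,5) (5,1) (4,0) (1,4) (3,2) (0,3) (2,6)
row 2: (2,0) (3,6) (0,1) (5,5) (4,4) (6,2) (1,3)
row 3: (1,2) (4,5) (6,4) (3,3) (0,6) (2,1) (5,0)
row 4: (0,3) (1,4) (3,2) (2,6) (5,1) (4,0) (6,5)
row 5: (5,6) (0,2) (2,3) (4,1) (6,0) (1,5) (3,4)
row 6: (4,4) (2,0) (5,5) (6,2) (1,3) (3,6) (0,1)
Orthogonality requires all 49 pairs distinct.
But the pair (0,3) repeats: cell (1,5) has L1 = 0, L2 = 3, and cell (4,0) has L1 = 0, L2 = 3.
A repeated pair means some other pair never occurs (only 35 distinct pairs out of 49), so the squares are not orthogonal.
Conclusion: NO.

NO


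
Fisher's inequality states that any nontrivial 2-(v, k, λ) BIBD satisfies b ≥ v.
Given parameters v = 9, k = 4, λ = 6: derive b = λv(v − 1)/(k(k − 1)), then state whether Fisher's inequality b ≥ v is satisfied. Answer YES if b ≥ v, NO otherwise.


b = λv(v − 1)/(k(k − 1)) = 6·9·8/(4·3) = 432/12 = 36.
Compare with v = 9: b ≥ v, so Fisher's inequality holds.

YES


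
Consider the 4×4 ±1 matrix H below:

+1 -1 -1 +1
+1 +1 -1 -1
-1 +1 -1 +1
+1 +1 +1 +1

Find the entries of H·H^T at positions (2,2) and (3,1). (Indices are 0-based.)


Row 1 of H: [1, 1, -1, -1].
Row 2 of H: [-1, 1, -1, 1].
Row 3 of H: [1, 1, 1, 1].
(H·H^T)[2][2] = Σ_j H[2][j]·H[2][j] = (-1)² + (1)² + (-1)² + (1)² = 1 + 1 + 1 + 1 = 4.
(H·H^T)[3][1] = Σ_j H[3][j]·H[1][j] = (1)·(1) + (1)·(1) + (1)·(-1) + (1)·(-1) = 1 + 1 + -1 + -1 = 0.
So rows 3 and 1 are orthogonal; the diagonal entry equals n = 4.

(2,2) entry = 4; (3,1) entry = 0.


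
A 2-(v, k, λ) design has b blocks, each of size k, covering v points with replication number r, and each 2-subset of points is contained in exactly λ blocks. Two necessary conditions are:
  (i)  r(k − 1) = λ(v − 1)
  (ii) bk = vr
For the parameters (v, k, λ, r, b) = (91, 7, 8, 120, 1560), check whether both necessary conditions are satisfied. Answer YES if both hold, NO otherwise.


Condition (i): r(k − 1) = 120·6 = 720; λ(v − 1) = 8·90 = 720. Match? YES.
Condition (ii): bk = 1560·7 = 10920; vr = 91·120 = 10920. Match? YES.
Both conditions hold? YES.

YES


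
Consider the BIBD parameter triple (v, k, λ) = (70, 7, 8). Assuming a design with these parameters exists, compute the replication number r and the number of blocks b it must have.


Any 2-(v, k, λ) BIBD satisfies two necessary conditions:
  (i)  Each point sits in r blocks, and counting incidences through any fixed point gives r(k − 1) = λ(v − 1), so r = λ(v − 1)/(k − 1).
  (ii) Total incidences bk = vr, so b = vr/k.
Step 1: r = λ(v − 1)/(k − 1) = 8·(70 − 1)/(7 − 1) = 8·69/6 = 552/6 = 92.
Step 2: b = vr/k = 70·92/7 = 6440/7 = 920.
Check integrality: r = 92 ∈ Z ✓, b = 920 ∈ Z ✓.
(These identities are necessary conditions: they determine r and b for any design with these parameters, but do not by themselves prove that one exists.)

r = 92, b = 920.


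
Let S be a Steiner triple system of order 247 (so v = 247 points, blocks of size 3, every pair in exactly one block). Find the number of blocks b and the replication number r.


An STS(v) is a 2-(v, 3, 1) BIBD: block size k = 3, λ = 1.
Replication: r(k − 1) = λ(v − 1) ⇒ r·2 = 247 − 1 = 246 ⇒ r = 123.
Block count: b = v(v − 1)/6 = 247·246/6 = 60762/6 = 10127.
(Check via bk = vr: 10127·3 = 30381 = 247·123 = 30381 ✓.)

r = 123, b = 10127.


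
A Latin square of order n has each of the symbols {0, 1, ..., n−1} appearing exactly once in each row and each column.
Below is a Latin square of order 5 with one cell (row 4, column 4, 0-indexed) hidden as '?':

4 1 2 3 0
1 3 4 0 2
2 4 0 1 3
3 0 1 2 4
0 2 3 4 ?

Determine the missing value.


Row 4 contains symbols [0, 2, 3, 4] — missing [1].
Column 4 contains symbols [0, 2, 3, 4] — missing [1].
The missing symbol must appear in both missing sets; intersection = [1].
Therefore the hidden value is 1.

Missing value = 1.


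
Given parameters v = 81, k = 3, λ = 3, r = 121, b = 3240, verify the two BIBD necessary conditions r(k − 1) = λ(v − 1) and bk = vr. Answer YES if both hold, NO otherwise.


Condition (i): r(k − 1) = 121·2 = 242; λ(v − 1) = 3·80 = 240. Match? NO.
Condition (ii): bk = 3240·3 = 9720; vr = 81·121 = 9801. Match? NO.
Both conditions hold? NO.

NO


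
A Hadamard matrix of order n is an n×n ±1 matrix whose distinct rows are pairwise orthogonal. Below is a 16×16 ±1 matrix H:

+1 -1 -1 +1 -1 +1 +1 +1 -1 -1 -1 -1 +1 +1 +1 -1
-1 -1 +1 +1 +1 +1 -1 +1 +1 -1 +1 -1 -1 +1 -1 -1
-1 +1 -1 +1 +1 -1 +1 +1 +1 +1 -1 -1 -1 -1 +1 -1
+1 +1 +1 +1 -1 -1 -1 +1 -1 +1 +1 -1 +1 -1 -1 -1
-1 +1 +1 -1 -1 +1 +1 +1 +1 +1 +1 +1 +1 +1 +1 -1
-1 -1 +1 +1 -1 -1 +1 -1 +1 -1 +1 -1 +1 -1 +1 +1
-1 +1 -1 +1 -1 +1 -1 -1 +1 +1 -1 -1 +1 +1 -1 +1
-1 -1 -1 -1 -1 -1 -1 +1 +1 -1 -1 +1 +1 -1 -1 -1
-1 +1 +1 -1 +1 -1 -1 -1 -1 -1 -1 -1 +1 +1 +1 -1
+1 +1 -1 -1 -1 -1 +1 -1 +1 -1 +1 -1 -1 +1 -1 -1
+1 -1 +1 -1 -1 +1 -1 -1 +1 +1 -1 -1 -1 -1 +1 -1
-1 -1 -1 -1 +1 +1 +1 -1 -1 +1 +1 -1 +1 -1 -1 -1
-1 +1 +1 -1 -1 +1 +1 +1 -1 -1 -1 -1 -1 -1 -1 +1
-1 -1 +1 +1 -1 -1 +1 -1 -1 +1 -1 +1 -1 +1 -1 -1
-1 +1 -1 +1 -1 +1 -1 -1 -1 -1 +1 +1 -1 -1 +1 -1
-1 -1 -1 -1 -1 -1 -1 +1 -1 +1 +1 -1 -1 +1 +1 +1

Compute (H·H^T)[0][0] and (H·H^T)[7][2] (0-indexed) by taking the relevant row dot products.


Row 0 of H: [1, -1, -1, 1, -1, 1, 1, 1, -1, -1, -1, -1, 1, 1, 1, -1].
Row 2 of H: [-1, 1, -1, 1, 1, -1, 1, 1, 1, 1, -1, -1, -1, -1, 1, -1].
Row 7 of H: [-1, -1, -1, -1, -1, -1, -1, 1, 1, -1, -1, 1, 1, -1, -1, -1].
(H·H^T)[0][0] = Σ_j H[0][j]·H[0][j] = (1)² + (-1)² + (-1)² + (1)² + (-1)² + (1)² + (1)² + (1)² + (-1)² + (-1)² + (-1)² + (-1)² + (1)² + (1)² + (1)² + (-1)² = 1 + 1 + 1 + 1 + 1 + 1 + 1 + 1 + 1 + 1 + 1 + 1 + 1 + 1 + 1 + 1 = 16.
(H·H^T)[7][2] = Σ_j H[7][j]·H[2][j] = (-1)·(-1) + (-1)·(1) + (-1)·(-1) + (-1)·(1) + (-1)·(1) + (-1)·(-1) + (-1)·(1) + (1)·(1) + (1)·(1) + (-1)·(1) + (-1)·(-1) + (1)·(-1) + (1)·(-1) + (-1)·(-1) + (-1)·(1) + (-1)·(-1) = 1 + -1 + 1 + -1 + -1 + 1 + -1 + 1 + 1 + -1 + 1 + -1 + -1 + 1 + -1 + 1 = 0.
So rows 7 and 2 are orthogonal; the diagonal entry equals n = 16.

(0,0) entry = 16; (7,2) entry = 0.


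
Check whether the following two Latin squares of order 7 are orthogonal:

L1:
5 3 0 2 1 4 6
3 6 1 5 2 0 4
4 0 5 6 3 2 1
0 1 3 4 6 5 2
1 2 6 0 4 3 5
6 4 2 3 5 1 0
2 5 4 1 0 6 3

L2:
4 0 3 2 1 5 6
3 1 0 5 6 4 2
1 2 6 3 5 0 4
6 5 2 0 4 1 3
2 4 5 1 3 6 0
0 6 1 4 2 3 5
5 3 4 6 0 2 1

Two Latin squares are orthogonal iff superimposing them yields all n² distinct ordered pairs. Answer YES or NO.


Form the n² = 49 superimposed pairs (L1[i][j], L2[i][j]), row by row (rows and columns indexed from 0):
row 0: (5,4) (3,0) (0,3) (2,2) (1,1) (4,5) (6,6)
row 1: (3,3) (6,1) (1,0) (5,5) (2,6) (0,4) (4,2)
row 2: (4,1) (0,2) (5,6) (6,3) (3,5) (2,0) (1,4)
row 3: (0,6) (1,5) (3,2) (4,0) (6,4) (5,1) (2,3)
row 4: (1,2) (2,4) (6,5) (0,1) (4,3) (3,6) (5,0)
row 5: (6,0) (4,6) (2,1) (3,4) (5,2) (1,3) (0,5)
row 6: (2,5) (5,3) (4,4) (1,6) (0,0) (6,2) (3,1)
Orthogonality requires all 49 pairs distinct.
Check by first coordinate: for each symbol s of L1, list the L2 entries in the n cells where L1 = s; they must all differ.
  L1 = 0: L2 entries (in reading order) 3, 4, 2, 6, 1, 5, 0 — all 7 distinct ✓
  L1 = 1: L2 entries (in reading order) 1, 0, 4, 5, 2, 3, 6 — all 7 distinct ✓
  L1 = 2: L2 entries (in reading order) 2, 6, 0, 3, 4, 1, 5 — all 7 distinct ✓
  L1 = 3: L2 entries (in reading order) 0, 3, 5, 2, 6, 4, 1 — all 7 distinct ✓
  L1 = 4: L2 entries (in reading order) 5, 2, 1, 0, 3, 6, 4 — all 7 distinct ✓
  L1 = 5: L2 entries (in reading order) 4, 5, 6, 1, 0, 2, 3 — all 7 distinct ✓
  L1 = 6: L2 entries (in reading order) 6, 1, 3, 4, 5, 0, 2 — all 7 distinct ✓
Every symbol of L1 meets every symbol of L2 exactly once, so all 49 pairs are distinct (49 of 49).
Conclusion: YES.

YES


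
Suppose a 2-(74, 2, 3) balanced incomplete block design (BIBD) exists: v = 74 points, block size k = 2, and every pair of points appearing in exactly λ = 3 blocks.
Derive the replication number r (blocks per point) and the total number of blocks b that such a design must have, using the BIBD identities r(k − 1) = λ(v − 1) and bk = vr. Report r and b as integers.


Any 2-(v, k, λ) BIBD satisfies two necessary conditions:
  (i)  Each point sits in r blocks, and counting incidences through any fixed point gives r(k − 1) = λ(v − 1), so r = λ(v − 1)/(k − 1).
  (ii) Total incidences bk = vr, so b = vr/k.
Step 1: r = λ(v − 1)/(k − 1) = 3·(74 − 1)/(2 − 1) = 3·73/1 = 219/1 = 219.
Step 2: b = vr/k = 74·219/2 = 16206/2 = 8103.
Check integrality: r = 219 ∈ Z ✓, b = 8103 ∈ Z ✓.
(These identities are necessary conditions: they determine r and b for any design with these parameters, but do not by themselves prove that one exists.)

r = 219, b = 8103.


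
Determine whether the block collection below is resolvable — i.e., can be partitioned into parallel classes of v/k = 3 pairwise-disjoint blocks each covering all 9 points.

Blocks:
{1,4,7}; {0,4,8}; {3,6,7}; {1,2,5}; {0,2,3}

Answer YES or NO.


v = 9, block size k = 3, number of blocks = 5.
For resolvability, blocks must partition into parallel classes of size v/k = 3.
Total blocks must therefore be a multiple of 3: 5 = 3·1 + 2 ⇒ not divisible ✗.
Resolvable? NO.

NO


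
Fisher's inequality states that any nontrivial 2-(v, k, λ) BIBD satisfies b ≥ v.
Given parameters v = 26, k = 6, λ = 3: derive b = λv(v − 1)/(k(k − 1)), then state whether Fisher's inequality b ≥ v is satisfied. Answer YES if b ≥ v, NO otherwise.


b = λv(v − 1)/(k(k − 1)) = 3·26·25/(6·5) = 1950/30 = 65.
Compare with v = 26: b ≥ v, so Fisher's inequality holds.

YES


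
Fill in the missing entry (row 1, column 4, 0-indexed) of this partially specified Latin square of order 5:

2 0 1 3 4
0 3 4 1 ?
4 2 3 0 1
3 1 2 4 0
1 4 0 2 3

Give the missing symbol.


Row 1 contains symbols [0, 1, 3, 4] — missing [2].
Column 4 contains symbols [0, 1, 3, 4] — missing [2].
The missing symbol must appear in both missing sets; intersection = [2].
Therefore the hidden value is 2.

Missing value = 2.


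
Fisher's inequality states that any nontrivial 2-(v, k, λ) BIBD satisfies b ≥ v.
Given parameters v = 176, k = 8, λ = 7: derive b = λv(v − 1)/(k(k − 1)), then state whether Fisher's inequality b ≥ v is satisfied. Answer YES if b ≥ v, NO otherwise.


b = λv(v − 1)/(k(k − 1)) = 7·176·175/(8·7) = 215600/56 = 3850.
Compare with v = 176: b ≥ v, so Fisher's inequality holds.

YES


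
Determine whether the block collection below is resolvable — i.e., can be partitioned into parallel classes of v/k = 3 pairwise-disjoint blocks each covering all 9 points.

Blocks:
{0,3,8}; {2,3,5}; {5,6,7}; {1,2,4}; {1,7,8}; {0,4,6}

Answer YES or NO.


v = 9, block size k = 3, number of blocks = 6.
For resolvability, blocks must partition into parallel classes of size v/k = 3.
Total blocks must therefore be a multiple of 3: 6 = 3·2 + 0 ⇒ divisible ✓.
Greedy packing gives 2 candidate class(es). Each should be a full parallel class (size 3, covers all 9 points).
  Class 1 (3 blocks): {0,3,8}; {5,6,7}; {1,2,4}. Points covered: [0, 1, 2, 3, 4, 5, 6, 7, 8].
  Class 2 (3 blocks): {2,3,5}; {1,7,8}; {0,4,6}. Points covered: [0, 1, 2, 3, 4, 5, 6, 7, 8].
All classes full (size 3)? YES. All classes cover every point? YES.
Resolvable? YES.

YES


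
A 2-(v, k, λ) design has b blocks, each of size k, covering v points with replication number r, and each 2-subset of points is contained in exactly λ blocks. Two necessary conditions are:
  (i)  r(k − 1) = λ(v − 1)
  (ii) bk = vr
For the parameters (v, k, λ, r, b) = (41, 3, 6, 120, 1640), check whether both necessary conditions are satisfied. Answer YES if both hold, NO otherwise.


Condition (i): r(k − 1) = 120·2 = 240; λ(v − 1) = 6·40 = 240. Match? YES.
Condition (ii): bk = 1640·3 = 4920; vr = 41·120 = 4920. Match? YES.
Both conditions hold? YES.

YES


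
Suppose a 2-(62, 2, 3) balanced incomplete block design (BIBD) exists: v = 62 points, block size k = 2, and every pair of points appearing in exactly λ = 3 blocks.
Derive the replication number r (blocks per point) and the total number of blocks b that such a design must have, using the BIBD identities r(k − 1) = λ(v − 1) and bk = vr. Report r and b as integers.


Any 2-(v, k, λ) BIBD satisfies two necessary conditions:
  (i)  Each point sits in r blocks, and counting incidences through any fixed point gives r(k − 1) = λ(v − 1), so r = λ(v − 1)/(k − 1).
  (ii) Total incidences bk = vr, so b = vr/k.
Step 1: r = λ(v − 1)/(k − 1) = 3·(62 − 1)/(2 − 1) = 3·61/1 = 183/1 = 183.
Step 2: b = vr/k = 62·183/2 = 11346/2 = 5673.
Check integrality: r = 183 ∈ Z ✓, b = 5673 ∈ Z ✓.
(These identities are necessary conditions: they determine r and b for any design with these parameters, but do not by themselves prove that one exists.)

r = 183, b = 5673.


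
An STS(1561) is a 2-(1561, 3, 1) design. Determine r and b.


An STS(v) is a 2-(v, 3, 1) BIBD: block size k = 3, λ = 1.
Replication: r(k − 1) = λ(v − 1) ⇒ r·2 = 1561 − 1 = 1560 ⇒ r = 780.
Block count: b = v(v − 1)/6 = 1561·1560/6 = 2435160/6 = 405860.

r = 780, b = 405860.


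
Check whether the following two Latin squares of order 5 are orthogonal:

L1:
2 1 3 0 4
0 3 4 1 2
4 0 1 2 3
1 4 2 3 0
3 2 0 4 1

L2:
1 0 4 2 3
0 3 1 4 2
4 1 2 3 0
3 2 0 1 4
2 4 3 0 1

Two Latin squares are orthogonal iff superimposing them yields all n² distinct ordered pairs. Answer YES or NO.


Form the n² = 25 superimposed pairs (L1[i][j], L2[i][j]), row by row (rows and columns indexed from 0):
row 0: (2,1) (1,0) (3,4) (0,2) (4,3)
row 1: (0,0) (3,3) (4,1) (1,4) (2,2)
row 2: (4,4) (0,1) (1,2) (2,3) (3,0)
row 3: (1,3) (4,2) (2,0) (3,1) (0,4)
row 4: (3,2) (2,4) (0,3) (4,0) (1,1)
Orthogonality requires all 25 pairs distinct.
Check by first coordinate: for each symbol s of L1, list the L2 entries in the n cells where L1 = s; they must all differ.
  L1 = 0: L2 entries (in reading order) 2, 0, 1, 4, 3 — all 5 distinct ✓
  L1 = 1: L2 entries (in reading order) 0, 4, 2, 3, 1 — all 5 distinct ✓
  L1 = 2: L2 entries (in reading order) 1, 2, 3, 0, 4 — all 5 distinct ✓
  L1 = 3: L2 entries (in reading order) 4, 3, 0, 1, 2 — all 5 distinct ✓
  L1 = 4: L2 entries (in reading order) 3, 1, 4, 2, 0 — all 5 distinct ✓
Every symbol of L1 meets every symbol of L2 exactly once, so all 25 pairs are distinct (25 of 25).
Conclusion: YES.

YES


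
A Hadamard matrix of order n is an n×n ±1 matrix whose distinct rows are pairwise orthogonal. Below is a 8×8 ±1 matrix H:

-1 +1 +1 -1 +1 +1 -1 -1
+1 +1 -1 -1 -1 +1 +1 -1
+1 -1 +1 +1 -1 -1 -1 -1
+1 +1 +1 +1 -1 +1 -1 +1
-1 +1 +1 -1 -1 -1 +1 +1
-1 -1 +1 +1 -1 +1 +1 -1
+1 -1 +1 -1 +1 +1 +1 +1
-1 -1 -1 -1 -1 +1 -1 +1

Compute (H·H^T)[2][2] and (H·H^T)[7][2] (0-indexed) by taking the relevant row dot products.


Row 2 of H: [1, -1, 1, 1, -1, -1, -1, -1].
Row 7 of H: [-1, -1, -1, -1, -1, 1, -1, 1].
(H·H^T)[2][2] = Σ_j H[2][j]·H[2][j] = (1)² + (-1)² + (1)² + (1)² + (-1)² + (-1)² + (-1)² + (-1)² = 1 + 1 + 1 + 1 + 1 + 1 + 1 + 1 = 8.
(H·H^T)[7][2] = Σ_j H[7][j]·H[2][j] = (-1)·(1) + (-1)·(-1) + (-1)·(1) + (-1)·(1) + (-1)·(-1) + (1)·(-1) + (-1)·(-1) + (1)·(-1) = -1 + 1 + -1 + -1 + 1 + -1 + 1 + -1 = -2.
Rows 7 and 2 are not orthogonal (dot product = -2 ≠ 0), so H is not a Hadamard matrix.

(2,2) entry = 8; (7,2) entry = -2.


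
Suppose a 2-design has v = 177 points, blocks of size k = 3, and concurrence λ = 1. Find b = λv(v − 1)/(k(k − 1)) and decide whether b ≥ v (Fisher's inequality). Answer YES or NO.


r = λ(v − 1)/(k − 1) = 1·176/2 = 88.
b = vr/k = 177·88/3 = 5192.
Fisher's inequality: b ≥ v ⇔ 5192 ≥ 177? YES.

YES


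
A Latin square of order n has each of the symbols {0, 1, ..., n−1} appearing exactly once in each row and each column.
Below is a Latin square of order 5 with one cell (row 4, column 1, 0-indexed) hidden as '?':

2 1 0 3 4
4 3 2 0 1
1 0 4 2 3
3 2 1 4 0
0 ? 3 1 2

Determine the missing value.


Row 4 contains symbols [0, 1, 2, 3] — missing [4].
Column 1 contains symbols [0, 1, 2, 3] — missing [4].
The missing symbol must appear in both missing sets; intersection = [4].
Therefore the hidden value is 4.

Missing value = 4.


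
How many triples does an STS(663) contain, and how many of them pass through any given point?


An STS(v) is a 2-(v, 3, 1) BIBD: block size k = 3, λ = 1.
Replication: r(k − 1) = λ(v − 1) ⇒ r·2 = 663 − 1 = 662 ⇒ r = 331.
Block count: b = v(v − 1)/6 = 663·662/6 = 438906/6 = 73151.
(Check via bk = vr: 73151·3 = 219453 = 663·331 = 219453 ✓.)

r = 331, b = 73151.


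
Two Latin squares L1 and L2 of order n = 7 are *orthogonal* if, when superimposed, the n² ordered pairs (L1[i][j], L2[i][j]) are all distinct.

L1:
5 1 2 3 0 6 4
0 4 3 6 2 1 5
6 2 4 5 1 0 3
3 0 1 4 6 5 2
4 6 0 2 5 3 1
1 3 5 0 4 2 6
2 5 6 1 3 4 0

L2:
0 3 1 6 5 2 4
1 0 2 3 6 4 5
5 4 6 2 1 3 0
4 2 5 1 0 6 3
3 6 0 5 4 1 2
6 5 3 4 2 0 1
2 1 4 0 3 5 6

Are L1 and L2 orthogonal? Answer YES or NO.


Form the n² = 49 superimposed pairs (L1[i][j], L2[i][j]), row by row (rows and columns indexed from 0):
row 0: (5,0) (1,3) (2,1) (3,6) (0,5) (6,2) (4,4)
row 1: (0,1) (4,0) (3,2) (6,3) (2,6) (1,4) (5,5)
row 2: (6,5) (2,4) (4,6) (5,2) (1,1) (0,3) (3,0)
row 3: (3,4) (0,2) (1,5) (4,1) (6,0) (5,6) (2,3)
row 4: (4,3) (6,6) (0,0) (2,5) (5,4) (3,1) (1,2)
row 5: (1,6) (3,5) (5,3) (0,4) (4,2) (2,0) (6,1)
row 6: (2,2) (5,1) (6,4) (1,0) (3,3) (4,5) (0,6)
Orthogonality requires all 49 pairs distinct.
Check by first coordinate: for each symbol s of L1, list the L2 entries in the n cells where L1 = s; they must all differ.
  L1 = 0: L2 entries (in reading order) 5, 1, 3, 2, 0, 4, 6 — all 7 distinct ✓
  L1 = 1: L2 entries (in reading order) 3, 4, 1, 5, 2, 6, 0 — all 7 distinct ✓
  L1 = 2: L2 entries (in reading order) 1, 6, 4, 3, 5, 0, 2 — all 7 distinct ✓
  L1 = 3: L2 entries (in reading order) 6, 2, 0, 4, 1, 5, 3 — all 7 distinct ✓
  L1 = 4: L2 entries (in reading order) 4, 0, 6, 1, 3, 2, 5 — all 7 distinct ✓
  L1 = 5: L2 entries (in reading order) 0, 5, 2, 6, 4, 3, 1 — all 7 distinct ✓
  L1 = 6: L2 entries (in reading order) 2, 3, 5, 0, 6, 1, 4 — all 7 distinct ✓
Every symbol of L1 meets every symbol of L2 exactly once, so all 49 pairs are distinct (49 of 49).
Conclusion: YES.

YES


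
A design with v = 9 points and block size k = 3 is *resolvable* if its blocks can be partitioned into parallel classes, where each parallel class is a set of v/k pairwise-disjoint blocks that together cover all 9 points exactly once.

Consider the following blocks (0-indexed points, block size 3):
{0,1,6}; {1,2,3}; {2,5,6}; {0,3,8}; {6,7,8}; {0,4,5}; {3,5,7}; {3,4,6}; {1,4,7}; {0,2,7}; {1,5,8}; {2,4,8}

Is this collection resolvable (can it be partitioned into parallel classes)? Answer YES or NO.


v = 9, block size k = 3, number of blocks = 12.
For resolvability, blocks must partition into parallel classes of size v/k = 3.
Total blocks must therefore be a multiple of 3: 12 = 3·4 + 0 ⇒ divisible ✓.
Greedy packing gives 4 candidate class(es). Each should be a full parallel class (size 3, covers all 9 points).
  Class 1 (3 blocks): {0,1,6}; {3,5,7}; {2,4,8}. Points covered: [0, 1, 2, 3, 4, 5, 6, 7, 8].
  Class 2 (3 blocks): {1,2,3}; {6,7,8}; {0,4,5}. Points covered: [0, 1, 2, 3, 4, 5, 6, 7, 8].
  Class 3 (3 blocks): {2,5,6}; {0,3,8}; {1,4,7}. Points covered: [0, 1, 2, 3, 4, 5, 6, 7, 8].
  Class 4 (3 blocks): {3,4,6}; {0,2,7}; {1,5,8}. Points covered: [0, 1, 2, 3, 4, 5, 6, 7, 8].
All classes full (size 3)? YES. All classes cover every point? YES.
Resolvable? YES.

YES


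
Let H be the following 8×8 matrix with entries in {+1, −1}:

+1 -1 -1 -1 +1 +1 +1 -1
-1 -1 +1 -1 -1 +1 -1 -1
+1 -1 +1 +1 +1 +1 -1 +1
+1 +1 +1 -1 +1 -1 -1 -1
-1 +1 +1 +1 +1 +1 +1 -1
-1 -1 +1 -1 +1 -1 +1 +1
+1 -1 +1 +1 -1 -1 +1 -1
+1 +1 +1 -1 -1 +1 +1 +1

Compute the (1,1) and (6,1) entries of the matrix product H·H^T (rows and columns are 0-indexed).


Row 1 of H: [-1, -1, 1, -1, -1, 1, -1, -1].
Row 6 of H: [1, -1, 1, 1, -1, -1, 1, -1].
(H·H^T)[1][1] = Σ_j H[1][j]·H[1][j] = (-1)² + (-1)² + (1)² + (-1)² + (-1)² + (1)² + (-1)² + (-1)² = 1 + 1 + 1 + 1 + 1 + 1 + 1 + 1 = 8.
(H·H^T)[6][1] = Σ_j H[6][j]·H[1][j] = (1)·(-1) + (-1)·(-1) + (1)·(1) + (1)·(-1) + (-1)·(-1) + (-1)·(1) + (1)·(-1) + (-1)·(-1) = -1 + 1 + 1 + -1 + 1 + -1 + -1 + 1 = 0.
So rows 6 and 1 are orthogonal; the diagonal entry equals n = 8.

(1,1) entry = 8; (6,1) entry = 0.


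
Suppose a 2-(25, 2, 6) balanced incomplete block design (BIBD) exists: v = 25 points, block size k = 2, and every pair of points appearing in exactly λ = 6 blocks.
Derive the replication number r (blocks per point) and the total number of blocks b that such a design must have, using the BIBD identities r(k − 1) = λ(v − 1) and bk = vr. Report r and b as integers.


Any 2-(v, k, λ) BIBD satisfies two necessary conditions:
  (i)  Each point sits in r blocks, and counting incidences through any fixed point gives r(k − 1) = λ(v − 1), so r = λ(v − 1)/(k − 1).
  (ii) Total incidences bk = vr, so b = vr/k.
Step 1: r = λ(v − 1)/(k − 1) = 6·(25 − 1)/(2 − 1) = 6·24/1 = 144/1 = 144.
Step 2: b = vr/k = 25·144/2 = 3600/2 = 1800.
Check integrality: r = 144 ∈ Z ✓, b = 1800 ∈ Z ✓.
(These identities are necessary conditions: they determine r and b for any design with these parameters, but do not by themselves prove that one exists.)

r = 144, b = 1800.


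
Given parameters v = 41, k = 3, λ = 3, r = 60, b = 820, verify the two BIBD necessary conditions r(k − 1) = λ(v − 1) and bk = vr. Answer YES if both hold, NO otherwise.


Condition (i): r(k − 1) = 60·2 = 120; λ(v − 1) = 3·40 = 120. Match? YES.
Condition (ii): bk = 820·3 = 2460; vr = 41·60 = 2460. Match? YES.
Both conditions hold? YES.

YES


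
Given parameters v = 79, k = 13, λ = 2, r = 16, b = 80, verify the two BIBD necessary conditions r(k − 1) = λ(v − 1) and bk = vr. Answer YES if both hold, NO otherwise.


Condition (i): r(k − 1) = 16·12 = 192; λ(v − 1) = 2·78 = 156. Match? NO.
Condition (ii): bk = 80·13 = 1040; vr = 79·16 = 1264. Match? NO.
Both conditions hold? NO.

NO


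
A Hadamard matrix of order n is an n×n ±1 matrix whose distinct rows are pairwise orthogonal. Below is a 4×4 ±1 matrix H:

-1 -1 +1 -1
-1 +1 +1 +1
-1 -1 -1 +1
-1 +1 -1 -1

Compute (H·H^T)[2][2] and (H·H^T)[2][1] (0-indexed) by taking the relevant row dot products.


Row 1 of H: [-1, 1, 1, 1].
Row 2 of H: [-1, -1, -1, 1].
(H·H^T)[2][2] = Σ_j H[2][j]·H[2][j] = (-1)² + (-1)² + (-1)² + (1)² = 1 + 1 + 1 + 1 = 4.
(H·H^T)[2][1] = Σ_j H[2][j]·H[1][j] = (-1)·(-1) + (-1)·(1) + (-1)·(1) + (1)·(1) = 1 + -1 + -1 + 1 = 0.
So rows 2 and 1 are orthogonal; the diagonal entry equals n = 4.

(2,2) entry = 4; (2,1) entry = 0.
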